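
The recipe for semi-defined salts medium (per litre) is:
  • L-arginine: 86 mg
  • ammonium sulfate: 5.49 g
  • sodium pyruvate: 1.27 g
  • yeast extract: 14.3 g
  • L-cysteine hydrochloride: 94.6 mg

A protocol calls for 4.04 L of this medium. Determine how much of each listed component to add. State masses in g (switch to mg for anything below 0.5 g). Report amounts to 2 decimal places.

L-arginine 347.44 mg; ammonium sulfate 22.18 g; sodium pyruvate 5.13 g; yeast extract 57.77 g; L-cysteine hydrochloride 382.18 mg

Ratio of target to recipe volume: 4040 / 1000 = 4.04.
L-arginine: 86 mg × (4040 mL / 1000 mL) = 347.44 mg
ammonium sulfate: 5.49 g × (4040 mL / 1000 mL) = 22.18 g
sodium pyruvate: 1.27 g × (4040 mL / 1000 mL) = 5.13 g
yeast extract: 14.3 g × (4040 mL / 1000 mL) = 57.77 g
L-cysteine hydrochloride: 94.6 mg × (4040 mL / 1000 mL) = 382.18 mg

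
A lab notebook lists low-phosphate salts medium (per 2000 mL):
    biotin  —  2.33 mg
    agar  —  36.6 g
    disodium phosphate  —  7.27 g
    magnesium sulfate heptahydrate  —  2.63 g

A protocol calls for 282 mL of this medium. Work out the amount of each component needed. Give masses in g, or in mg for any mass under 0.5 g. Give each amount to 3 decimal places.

Scale factor = 282 mL / 2000 mL = 0.141.
biotin: 2.33 mg × (282 mL / 2000 mL) = 0.329 mg
agar: 36.6 g × (282 mL / 2000 mL) = 5.161 g
disodium phosphate: 7.27 g × (282 mL / 2000 mL) = 1.025 g
magnesium sulfate heptahydrate: 2.63 g × (282 mL / 2000 mL) = 0.37083 g = 370.830 mg

biotin 0.329 mg; agar 5.161 g; disodium phosphate 1.025 g; magnesium sulfate heptahydrate 370.830 mg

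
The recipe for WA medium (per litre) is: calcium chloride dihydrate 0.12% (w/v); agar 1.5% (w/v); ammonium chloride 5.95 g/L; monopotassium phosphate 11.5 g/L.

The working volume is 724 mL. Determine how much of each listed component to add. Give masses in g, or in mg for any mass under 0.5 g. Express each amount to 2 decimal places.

Scale factor relative to 1 L: 0.724.
calcium chloride dihydrate: 0.12% w/v = 1.2 g/L → 1.2 × 0.724 L = 0.87 g
agar: 1.5 g per 100 mL × 724 mL ÷ 100 = 10.86 g
ammonium chloride: 5.95 g/L × 0.724 L = 4.31 g
monopotassium phosphate: 11.5 g/L × 0.724 L = 8.33 g

calcium chloride dihydrate 0.87 g; agar 10.86 g; ammonium chloride 4.31 g; monopotassium phosphate 8.33 g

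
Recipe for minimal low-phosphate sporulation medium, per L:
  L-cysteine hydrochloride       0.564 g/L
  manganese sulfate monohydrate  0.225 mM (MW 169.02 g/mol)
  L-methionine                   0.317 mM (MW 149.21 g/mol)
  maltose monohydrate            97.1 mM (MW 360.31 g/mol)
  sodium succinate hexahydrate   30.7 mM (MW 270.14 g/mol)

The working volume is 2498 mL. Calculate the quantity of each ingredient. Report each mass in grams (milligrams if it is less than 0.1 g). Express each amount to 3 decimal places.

L-cysteine hydrochloride 1.409 g; manganese sulfate monohydrate 94.998 mg; L-methionine 0.118 g; maltose monohydrate 87.395 g; sodium succinate hexahydrate 20.717 g

Target volume = 2498 mL = 2.498 L.
L-cysteine hydrochloride: 0.564 g/L × 2.498 L = 1.409 g
manganese sulfate monohydrate: 0.225 mmol/L × 169.02 mg/mmol × 2.498 L = 94.998 mg
L-methionine: 0.317 mmol/L × 149.21 g/mol × 2.498 L ÷ 1000 = 0.118 g
maltose monohydrate: 97.1 mmol/L × 360.31 g/mol × 2.498 L ÷ 1000 = 87.395 g
sodium succinate hexahydrate: 30.7 mmol/L × 270.14 g/mol × 2.498 L ÷ 1000 = 20.717 g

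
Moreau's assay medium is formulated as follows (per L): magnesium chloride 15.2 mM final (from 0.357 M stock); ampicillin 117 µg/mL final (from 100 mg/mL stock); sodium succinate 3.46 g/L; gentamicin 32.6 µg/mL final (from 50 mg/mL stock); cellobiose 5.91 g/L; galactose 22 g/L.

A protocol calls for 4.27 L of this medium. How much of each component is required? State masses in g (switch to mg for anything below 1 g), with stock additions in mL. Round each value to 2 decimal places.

magnesium chloride 181.80 mL; ampicillin 5.00 mL; sodium succinate 14.77 g; gentamicin 2.78 mL; cellobiose 25.24 g; galactose 93.94 g

Working volume: 4.27 L.
magnesium chloride: V = C2·V2/C1 = 15.2 mM × 4270 mL ÷ 357 mM = 181.80 mL
ampicillin: dilute stock: 117 µg/mL × 4270 mL ÷ 100000 µg/mL = 5.00 mL
sodium succinate: 3.46 g/L × 4.27 L = 14.77 g
gentamicin: C1V1 = C2V2 → 32.6 µg/mL × 4270 mL ÷ 50000 µg/mL = 2.78 mL
cellobiose: 5.91 g/L × 4.27 L = 25.24 g
galactose: 22 g/L × 4.27 L = 93.94 g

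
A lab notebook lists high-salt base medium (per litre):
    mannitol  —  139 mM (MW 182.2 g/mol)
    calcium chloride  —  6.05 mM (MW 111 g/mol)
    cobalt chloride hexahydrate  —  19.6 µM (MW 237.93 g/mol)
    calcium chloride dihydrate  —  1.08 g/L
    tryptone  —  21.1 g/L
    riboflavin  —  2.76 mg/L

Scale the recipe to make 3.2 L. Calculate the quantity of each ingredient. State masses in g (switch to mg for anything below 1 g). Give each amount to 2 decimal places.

mannitol 81.04 g; calcium chloride 2.15 g; cobalt chloride hexahydrate 14.92 mg; calcium chloride dihydrate 3.46 g; tryptone 67.52 g; riboflavin 8.83 mg

Working volume: 3.2 L.
mannitol: 139 mmol/L × 182.2 g/mol × 3.2 L ÷ 1000 = 81.04 g
calcium chloride: 6.05 mmol/L × 111 g/mol × 3.2 L ÷ 1000 = 2.15 g
cobalt chloride hexahydrate: 19.6 µmol/L × 237.93 g/mol × 3.2 L ÷ 1000 = 14.92 mg
calcium chloride dihydrate: 1.08 g/L × 3.2 L = 3.46 g
tryptone: 21.1 g/L × 3.2 L = 67.52 g
riboflavin: 2.76 mg/L × 3.2 L = 8.83 mg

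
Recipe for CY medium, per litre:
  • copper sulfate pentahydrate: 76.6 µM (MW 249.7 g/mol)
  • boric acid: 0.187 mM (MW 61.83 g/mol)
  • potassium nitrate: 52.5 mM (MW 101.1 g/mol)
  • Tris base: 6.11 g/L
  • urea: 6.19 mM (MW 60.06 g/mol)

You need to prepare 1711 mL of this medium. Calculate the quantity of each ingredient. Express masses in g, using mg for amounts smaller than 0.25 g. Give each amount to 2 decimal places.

Target volume = 1711 mL = 1.711 L.
copper sulfate pentahydrate: 76.6 µmol/L × 249.7 g/mol × 1.711 L ÷ 1000 = 32.73 mg
boric acid: 0.187 mmol/L × 61.83 mg/mmol × 1.711 L = 19.78 mg
potassium nitrate: 52.5 mmol/L × 101.1 g/mol × 1.711 L ÷ 1000 = 9.08 g
Tris base: 6.11 g/L × 1.711 L = 10.45 g
urea: 6.19 mmol/L × 60.06 g/mol × 1.711 L ÷ 1000 = 0.64 g

copper sulfate pentahydrate 32.73 mg; boric acid 19.78 mg; potassium nitrate 9.08 g; Tris base 10.45 g; urea 0.64 g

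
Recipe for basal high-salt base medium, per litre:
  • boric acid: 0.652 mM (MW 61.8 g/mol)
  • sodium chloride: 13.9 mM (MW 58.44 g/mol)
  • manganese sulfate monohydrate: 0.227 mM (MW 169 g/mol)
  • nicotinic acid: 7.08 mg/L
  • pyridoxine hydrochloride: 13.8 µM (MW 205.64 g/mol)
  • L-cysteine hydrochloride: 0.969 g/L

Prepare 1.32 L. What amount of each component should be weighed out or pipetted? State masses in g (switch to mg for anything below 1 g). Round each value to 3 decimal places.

Working volume: 1.32 L.
boric acid: 0.652 mmol/L × 61.8 mg/mmol × 1.32 L = 53.188 mg
sodium chloride: 13.9 mmol/L × 58.44 g/mol × 1.32 L ÷ 1000 = 1.072 g
manganese sulfate monohydrate: 0.227 mmol/L × 169 mg/mmol × 1.32 L = 50.639 mg
nicotinic acid: 7.08 mg/L × 1.32 L = 9.346 mg
pyridoxine hydrochloride: 13.8 µmol/L × 205.64 g/mol × 1.32 L ÷ 1000 = 3.746 mg
L-cysteine hydrochloride: 0.969 g/L × 1.32 L = 1.279 g

boric acid 53.188 mg; sodium chloride 1.072 g; manganese sulfate monohydrate 50.639 mg; nicotinic acid 9.346 mg; pyridoxine hydrochloride 3.746 mg; L-cysteine hydrochloride 1.279 g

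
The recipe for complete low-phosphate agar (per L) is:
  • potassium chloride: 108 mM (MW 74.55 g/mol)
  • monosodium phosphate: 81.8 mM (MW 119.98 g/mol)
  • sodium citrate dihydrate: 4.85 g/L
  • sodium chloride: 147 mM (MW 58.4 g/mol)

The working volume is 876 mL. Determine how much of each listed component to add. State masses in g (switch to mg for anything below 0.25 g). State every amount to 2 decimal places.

Scale factor relative to 1 L: 0.876.
potassium chloride: 108 mmol/L × 74.55 g/mol × 0.876 L ÷ 1000 = 7.05 g
monosodium phosphate: 81.8 mmol/L × 119.98 g/mol × 0.876 L ÷ 1000 = 8.60 g
sodium citrate dihydrate: 4.85 g/L × 0.876 L = 4.25 g
sodium chloride: 147 mmol/L × 58.4 g/mol × 0.876 L ÷ 1000 = 7.52 g

potassium chloride 7.05 g; monosodium phosphate 8.60 g; sodium citrate dihydrate 4.25 g; sodium chloride 7.52 g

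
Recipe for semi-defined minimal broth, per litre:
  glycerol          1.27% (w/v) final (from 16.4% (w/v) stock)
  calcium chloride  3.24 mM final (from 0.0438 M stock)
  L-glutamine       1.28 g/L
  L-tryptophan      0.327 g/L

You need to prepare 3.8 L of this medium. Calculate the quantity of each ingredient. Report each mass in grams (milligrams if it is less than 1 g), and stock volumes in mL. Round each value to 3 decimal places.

Working volume: 3.8 L.
glycerol: V = C2·V2/C1 = 1.27% ÷ 16.4% × 3800 mL = 294.268 mL
calcium chloride: V = C2·V2/C1 = 3.24 mM × 3800 mL ÷ 43.8 mM = 281.096 mL
L-glutamine: 1.28 g/L × 3.8 L = 4.864 g
L-tryptophan: 0.327 g/L × 3.8 L = 1.243 g

glycerol 294.268 mL; calcium chloride 281.096 mL; L-glutamine 4.864 g; L-tryptophan 1.243 g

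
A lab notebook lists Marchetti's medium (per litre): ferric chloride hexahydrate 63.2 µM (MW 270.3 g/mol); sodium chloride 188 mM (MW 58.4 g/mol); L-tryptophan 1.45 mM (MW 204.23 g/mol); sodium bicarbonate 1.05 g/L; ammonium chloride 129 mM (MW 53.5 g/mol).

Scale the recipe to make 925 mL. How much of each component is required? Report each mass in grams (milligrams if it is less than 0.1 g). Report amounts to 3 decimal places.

Working volume: 925 mL = 0.925 L.
ferric chloride hexahydrate: 63.2 µmol/L × 270.3 g/mol × 0.925 L ÷ 1000 = 15.802 mg
sodium chloride: 188 mmol/L × 58.4 g/mol × 0.925 L ÷ 1000 = 10.156 g
L-tryptophan: 1.45 mmol/L × 204.23 g/mol × 0.925 L ÷ 1000 = 0.274 g
sodium bicarbonate: 1.05 g/L × 0.925 L = 0.971 g
ammonium chloride: 129 mmol/L × 53.5 g/mol × 0.925 L ÷ 1000 = 6.384 g

ferric chloride hexahydrate 15.802 mg; sodium chloride 10.156 g; L-tryptophan 0.274 g; sodium bicarbonate 0.971 g; ammonium chloride 6.384 g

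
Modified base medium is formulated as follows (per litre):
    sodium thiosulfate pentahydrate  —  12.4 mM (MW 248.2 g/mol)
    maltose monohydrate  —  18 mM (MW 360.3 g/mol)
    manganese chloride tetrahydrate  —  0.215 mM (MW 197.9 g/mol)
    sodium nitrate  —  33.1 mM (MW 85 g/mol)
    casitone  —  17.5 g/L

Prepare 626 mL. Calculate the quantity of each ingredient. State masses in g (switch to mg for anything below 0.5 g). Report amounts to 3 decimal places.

Working volume: 626 mL = 0.626 L.
sodium thiosulfate pentahydrate: 12.4 mmol/L × 248.2 g/mol × 0.626 L ÷ 1000 = 1.927 g
maltose monohydrate: 18 mmol/L × 360.3 g/mol × 0.626 L ÷ 1000 = 4.060 g
manganese chloride tetrahydrate: 0.215 mmol/L × 197.9 mg/mmol × 0.626 L = 26.635 mg
sodium nitrate: 33.1 mmol/L × 85 g/mol × 0.626 L ÷ 1000 = 1.761 g
casitone: 17.5 g/L × 0.626 L = 10.955 g

sodium thiosulfate pentahydrate 1.927 g; maltose monohydrate 4.060 g; manganese chloride tetrahydrate 26.635 mg; sodium nitrate 1.761 g; casitone 10.955 g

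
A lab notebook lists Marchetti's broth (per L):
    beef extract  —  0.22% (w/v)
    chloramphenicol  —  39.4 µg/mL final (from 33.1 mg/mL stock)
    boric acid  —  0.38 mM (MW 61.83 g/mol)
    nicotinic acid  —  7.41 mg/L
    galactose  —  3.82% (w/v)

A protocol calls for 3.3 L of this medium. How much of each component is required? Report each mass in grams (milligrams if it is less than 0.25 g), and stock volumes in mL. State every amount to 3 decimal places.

beef extract 7.260 g; chloramphenicol 3.928 mL; boric acid 77.535 mg; nicotinic acid 24.453 mg; galactose 126.060 g

Scale factor relative to 1 L: 3.3.
beef extract: 0.22 g per 100 mL × 3300 mL ÷ 100 = 7.260 g
chloramphenicol: C1V1 = C2V2 → 39.4 µg/mL × 3300 mL ÷ 33100 µg/mL = 3.928 mL
boric acid: 0.38 mmol/L × 61.83 mg/mmol × 3.3 L = 77.535 mg
nicotinic acid: 7.41 mg/L × 3.3 L = 24.453 mg
galactose: 3.82 g per 100 mL × 3300 mL ÷ 100 = 126.060 g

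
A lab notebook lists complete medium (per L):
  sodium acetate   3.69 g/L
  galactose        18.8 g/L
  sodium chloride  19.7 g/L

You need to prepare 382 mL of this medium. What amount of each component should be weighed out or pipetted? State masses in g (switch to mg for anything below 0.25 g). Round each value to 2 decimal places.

Target volume = 382 mL = 0.382 L.
sodium acetate: 3.69 g/L × 0.382 L = 1.41 g
galactose: 18.8 g/L × 0.382 L = 7.18 g
sodium chloride: 19.7 g/L × 0.382 L = 7.53 g

sodium acetate 1.41 g; galactose 7.18 g; sodium chloride 7.53 g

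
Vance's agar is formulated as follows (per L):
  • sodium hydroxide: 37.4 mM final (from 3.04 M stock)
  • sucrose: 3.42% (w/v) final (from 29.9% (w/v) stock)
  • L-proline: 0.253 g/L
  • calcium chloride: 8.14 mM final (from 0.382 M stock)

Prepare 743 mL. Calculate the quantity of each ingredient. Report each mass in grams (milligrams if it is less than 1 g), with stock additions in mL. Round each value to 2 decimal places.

sodium hydroxide 9.14 mL; sucrose 84.99 mL; L-proline 187.98 mg; calcium chloride 15.83 mL

Scale factor relative to 1 L: 0.743.
sodium hydroxide: dilute stock: 37.4 mM × 743 mL ÷ 3040 mM = 9.14 mL
sucrose: V = C2·V2/C1 = 3.42% ÷ 29.9% × 743 mL = 84.99 mL
L-proline: 0.253 g/L × 0.743 L = 0.187979 g = 187.98 mg
calcium chloride: dilute stock: 8.14 mM × 743 mL ÷ 382 mM = 15.83 mL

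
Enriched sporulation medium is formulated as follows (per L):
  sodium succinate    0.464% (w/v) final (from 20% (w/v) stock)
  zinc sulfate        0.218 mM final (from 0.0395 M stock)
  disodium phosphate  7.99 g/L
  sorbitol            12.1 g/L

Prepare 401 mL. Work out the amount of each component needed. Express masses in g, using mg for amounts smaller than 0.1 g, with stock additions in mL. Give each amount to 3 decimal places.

Target volume = 401 mL = 0.401 L.
sodium succinate: V = C2·V2/C1 = 0.464% ÷ 20% × 401 mL = 9.303 mL
zinc sulfate: V = C2·V2/C1 = 0.218 mM × 401 mL ÷ 39.5 mM = 2.213 mL
disodium phosphate: 7.99 g/L × 0.401 L = 3.204 g
sorbitol: 12.1 g/L × 0.401 L = 4.852 g

sodium succinate 9.303 mL; zinc sulfate 2.213 mL; disodium phosphate 3.204 g; sorbitol 4.852 g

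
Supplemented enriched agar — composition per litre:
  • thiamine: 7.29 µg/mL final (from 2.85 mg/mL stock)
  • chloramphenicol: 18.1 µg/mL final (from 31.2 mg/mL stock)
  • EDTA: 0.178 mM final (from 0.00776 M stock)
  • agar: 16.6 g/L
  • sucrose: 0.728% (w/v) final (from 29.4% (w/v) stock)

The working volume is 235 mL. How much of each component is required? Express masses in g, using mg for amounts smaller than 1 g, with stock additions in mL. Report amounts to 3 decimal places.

thiamine 0.601 mL; chloramphenicol 0.136 mL; EDTA 5.390 mL; agar 3.901 g; sucrose 5.819 mL

Working volume: 235 mL = 0.235 L.
thiamine: C1V1 = C2V2 → 7.29 µg/mL × 235 mL ÷ 2850 µg/mL = 0.601 mL
chloramphenicol: V = C2·V2/C1 = 18.1 µg/mL × 235 mL ÷ 31200 µg/mL = 0.136 mL
EDTA: V = C2·V2/C1 = 0.178 mM × 235 mL ÷ 7.76 mM = 5.390 mL
agar: 16.6 g/L × 0.235 L = 3.901 g
sucrose: V = C2·V2/C1 = 0.728% ÷ 29.4% × 235 mL = 5.819 mL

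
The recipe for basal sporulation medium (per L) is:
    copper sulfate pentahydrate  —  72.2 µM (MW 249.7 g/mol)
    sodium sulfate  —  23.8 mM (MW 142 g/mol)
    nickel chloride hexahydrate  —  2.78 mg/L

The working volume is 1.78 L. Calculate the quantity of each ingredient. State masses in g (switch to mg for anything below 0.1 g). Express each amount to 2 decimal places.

Working volume: 1.78 L.
copper sulfate pentahydrate: 72.2 µmol/L × 249.7 g/mol × 1.78 L ÷ 1000 = 32.09 mg
sodium sulfate: 23.8 mmol/L × 142 g/mol × 1.78 L ÷ 1000 = 6.02 g
nickel chloride hexahydrate: 2.78 mg/L × 1.78 L = 4.95 mg

copper sulfate pentahydrate 32.09 mg; sodium sulfate 6.02 g; nickel chloride hexahydrate 4.95 mg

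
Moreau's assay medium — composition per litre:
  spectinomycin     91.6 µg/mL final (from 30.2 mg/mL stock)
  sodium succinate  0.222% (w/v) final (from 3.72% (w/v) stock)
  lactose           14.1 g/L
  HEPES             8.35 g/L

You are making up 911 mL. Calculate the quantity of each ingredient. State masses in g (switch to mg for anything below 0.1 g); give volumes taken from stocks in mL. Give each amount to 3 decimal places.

Target volume = 911 mL = 0.911 L.
spectinomycin: V = C2·V2/C1 = 91.6 µg/mL × 911 mL ÷ 30200 µg/mL = 2.763 mL
sodium succinate: V = C2·V2/C1 = 0.222% ÷ 3.72% × 911 mL = 54.366 mL
lactose: 14.1 g/L × 0.911 L = 12.845 g
HEPES: 8.35 g/L × 0.911 L = 7.607 g

spectinomycin 2.763 mL; sodium succinate 54.366 mL; lactose 12.845 g; HEPES 7.607 g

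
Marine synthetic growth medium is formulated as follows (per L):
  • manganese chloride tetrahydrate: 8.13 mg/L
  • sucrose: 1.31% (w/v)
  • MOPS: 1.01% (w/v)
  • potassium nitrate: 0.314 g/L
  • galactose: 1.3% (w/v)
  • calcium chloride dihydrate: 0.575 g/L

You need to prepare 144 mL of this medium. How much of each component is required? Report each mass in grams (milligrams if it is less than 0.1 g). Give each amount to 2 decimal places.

Scale factor relative to 1 L: 0.144.
manganese chloride tetrahydrate: 8.13 mg/L × 0.144 L = 1.17 mg
sucrose: 1.31% w/v = 13.1 g/L → 13.1 × 0.144 L = 1.89 g
MOPS: 1.01% w/v = 10.1 g/L → 10.1 × 0.144 L = 1.45 g
potassium nitrate: 0.314 g/L × 0.144 L = 0.045216 g = 45.22 mg
galactose: 1.3% w/v = 13 g/L → 13 × 0.144 L = 1.87 g
calcium chloride dihydrate: 0.575 g/L × 0.144 L = 0.0828 g = 82.80 mg

manganese chloride tetrahydrate 1.17 mg; sucrose 1.89 g; MOPS 1.45 g; potassium nitrate 45.22 mg; galactose 1.87 g; calcium chloride dihydrate 82.80 mg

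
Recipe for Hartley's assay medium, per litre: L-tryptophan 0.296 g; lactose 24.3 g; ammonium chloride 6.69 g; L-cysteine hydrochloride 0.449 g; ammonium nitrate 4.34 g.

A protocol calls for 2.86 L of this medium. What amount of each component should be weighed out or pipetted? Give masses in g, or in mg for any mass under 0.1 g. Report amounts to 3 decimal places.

L-tryptophan 0.847 g; lactose 69.498 g; ammonium chloride 19.133 g; L-cysteine hydrochloride 1.284 g; ammonium nitrate 12.412 g

Scale factor = 2860 mL / 1000 mL = 2.86.
L-tryptophan: 0.296 g × (2860 mL / 1000 mL) = 0.847 g
lactose: 24.3 g × (2860 mL / 1000 mL) = 69.498 g
ammonium chloride: 6.69 g × (2860 mL / 1000 mL) = 19.133 g
L-cysteine hydrochloride: 0.449 g × (2860 mL / 1000 mL) = 1.284 g
ammonium nitrate: 4.34 g × (2860 mL / 1000 mL) = 12.412 g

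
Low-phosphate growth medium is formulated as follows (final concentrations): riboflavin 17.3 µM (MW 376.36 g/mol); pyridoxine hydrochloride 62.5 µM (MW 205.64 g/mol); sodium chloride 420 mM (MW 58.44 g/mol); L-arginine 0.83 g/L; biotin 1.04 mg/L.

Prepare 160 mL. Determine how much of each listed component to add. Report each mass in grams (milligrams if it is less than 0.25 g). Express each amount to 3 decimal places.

riboflavin 1.042 mg; pyridoxine hydrochloride 2.056 mg; sodium chloride 3.927 g; L-arginine 132.800 mg; biotin 0.166 mg

Working volume: 160 mL = 0.16 L.
riboflavin: 17.3 µmol/L × 376.36 g/mol × 0.16 L ÷ 1000 = 1.042 mg
pyridoxine hydrochloride: 62.5 µmol/L × 205.64 g/mol × 0.16 L ÷ 1000 = 2.056 mg
sodium chloride: 420 mmol/L × 58.44 g/mol × 0.16 L ÷ 1000 = 3.927 g
L-arginine: 0.83 g/L × 0.16 L = 0.1328 g = 132.800 mg
biotin: 1.04 mg/L × 0.16 L = 0.166 mg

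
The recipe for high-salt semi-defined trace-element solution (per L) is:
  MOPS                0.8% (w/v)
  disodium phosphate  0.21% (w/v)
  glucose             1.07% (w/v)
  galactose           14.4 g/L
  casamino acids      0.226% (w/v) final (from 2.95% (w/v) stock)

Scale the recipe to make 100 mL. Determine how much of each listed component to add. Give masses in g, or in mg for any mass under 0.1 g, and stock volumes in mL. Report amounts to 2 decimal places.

Target volume = 100 mL = 0.1 L.
MOPS: 0.8% w/v = 8 g/L → 8 × 0.1 L = 0.80 g
disodium phosphate: 0.21% w/v = 2.1 g/L → 2.1 × 0.1 L = 0.21 g
glucose: 1.07 g per 100 mL × 100 mL ÷ 100 = 1.07 g
galactose: 14.4 g/L × 0.1 L = 1.44 g
casamino acids: V = C2·V2/C1 = 0.226% ÷ 2.95% × 100 mL = 7.66 mL

MOPS 0.80 g; disodium phosphate 0.21 g; glucose 1.07 g; galactose 1.44 g; casamino acids 7.66 mL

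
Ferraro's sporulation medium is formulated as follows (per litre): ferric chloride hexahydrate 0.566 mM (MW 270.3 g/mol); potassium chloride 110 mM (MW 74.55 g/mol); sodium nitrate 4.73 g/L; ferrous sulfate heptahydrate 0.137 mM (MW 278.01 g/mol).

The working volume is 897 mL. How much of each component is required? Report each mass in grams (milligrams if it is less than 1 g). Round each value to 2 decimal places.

ferric chloride hexahydrate 137.23 mg; potassium chloride 7.36 g; sodium nitrate 4.24 g; ferrous sulfate heptahydrate 34.16 mg

Working volume: 897 mL = 0.897 L.
ferric chloride hexahydrate: 0.566 mmol/L × 270.3 mg/mmol × 0.897 L = 137.23 mg
potassium chloride: 110 mmol/L × 74.55 g/mol × 0.897 L ÷ 1000 = 7.36 g
sodium nitrate: 4.73 g/L × 0.897 L = 4.24 g
ferrous sulfate heptahydrate: 0.137 mmol/L × 278.01 mg/mmol × 0.897 L = 34.16 mg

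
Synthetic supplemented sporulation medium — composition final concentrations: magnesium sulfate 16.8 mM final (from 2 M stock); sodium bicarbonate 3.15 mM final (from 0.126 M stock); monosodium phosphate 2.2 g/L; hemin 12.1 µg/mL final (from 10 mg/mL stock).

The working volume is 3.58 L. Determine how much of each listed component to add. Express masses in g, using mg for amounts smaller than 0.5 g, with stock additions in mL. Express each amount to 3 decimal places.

magnesium sulfate 30.072 mL; sodium bicarbonate 89.500 mL; monosodium phosphate 7.876 g; hemin 4.332 mL

Working volume: 3.58 L.
magnesium sulfate: dilute stock: 16.8 mM × 3580 mL ÷ 2000 mM = 30.072 mL
sodium bicarbonate: V = C2·V2/C1 = 3.15 mM × 3580 mL ÷ 126 mM = 89.500 mL
monosodium phosphate: 2.2 g/L × 3.58 L = 7.876 g
hemin: dilute stock: 12.1 µg/mL × 3580 mL ÷ 10000 µg/mL = 4.332 mL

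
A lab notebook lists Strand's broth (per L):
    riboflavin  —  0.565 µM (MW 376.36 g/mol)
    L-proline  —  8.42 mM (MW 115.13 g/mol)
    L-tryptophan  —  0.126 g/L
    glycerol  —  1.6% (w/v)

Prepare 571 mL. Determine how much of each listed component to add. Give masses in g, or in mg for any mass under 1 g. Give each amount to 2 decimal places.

riboflavin 0.12 mg; L-proline 553.52 mg; L-tryptophan 71.95 mg; glycerol 9.14 g

Working volume: 571 mL = 0.571 L.
riboflavin: 0.565 µmol/L × 376.36 g/mol × 0.571 L ÷ 1000 = 0.12 mg
L-proline: 8.42 mmol/L × 115.13 mg/mmol × 0.571 L = 553.52 mg
L-tryptophan: 0.126 g/L × 0.571 L = 0.071946 g = 71.95 mg
glycerol: 1.6% w/v = 16 g/L → 16 × 0.571 L = 9.14 g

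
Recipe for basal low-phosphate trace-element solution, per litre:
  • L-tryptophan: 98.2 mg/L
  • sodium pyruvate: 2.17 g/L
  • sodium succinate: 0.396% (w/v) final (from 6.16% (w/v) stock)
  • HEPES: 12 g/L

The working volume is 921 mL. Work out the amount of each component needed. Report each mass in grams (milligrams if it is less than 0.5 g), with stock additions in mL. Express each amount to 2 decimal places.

Target volume = 921 mL = 0.921 L.
L-tryptophan: 98.2 mg/L × 0.921 L = 90.44 mg
sodium pyruvate: 2.17 g/L × 0.921 L = 2.00 g
sodium succinate: V = C2·V2/C1 = 0.396% ÷ 6.16% × 921 mL = 59.21 mL
HEPES: 12 g/L × 0.921 L = 11.05 g

L-tryptophan 90.44 mg; sodium pyruvate 2.00 g; sodium succinate 59.21 mL; HEPES 11.05 g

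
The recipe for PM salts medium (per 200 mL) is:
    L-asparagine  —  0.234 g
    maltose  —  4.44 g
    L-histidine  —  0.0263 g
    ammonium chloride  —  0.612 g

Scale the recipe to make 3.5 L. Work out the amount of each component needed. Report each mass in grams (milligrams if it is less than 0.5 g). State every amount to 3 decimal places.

Ratio of target to recipe volume: 3500 / 200 = 17.5.
L-asparagine: 0.234 g × (3500 mL / 200 mL) = 4.095 g
maltose: 4.44 g × (3500 mL / 200 mL) = 77.700 g
L-histidine: 0.0263 g × (3500 mL / 200 mL) = 0.46025 g = 460.250 mg
ammonium chloride: 0.612 g × (3500 mL / 200 mL) = 10.710 g

L-asparagine 4.095 g; maltose 77.700 g; L-histidine 460.250 mg; ammonium chloride 10.710 g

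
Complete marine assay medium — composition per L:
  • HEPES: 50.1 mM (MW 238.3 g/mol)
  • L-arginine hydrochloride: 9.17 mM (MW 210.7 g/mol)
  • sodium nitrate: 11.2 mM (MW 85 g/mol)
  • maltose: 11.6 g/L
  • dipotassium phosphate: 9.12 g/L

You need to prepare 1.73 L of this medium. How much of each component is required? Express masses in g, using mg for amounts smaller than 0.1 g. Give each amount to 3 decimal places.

HEPES 20.654 g; L-arginine hydrochloride 3.343 g; sodium nitrate 1.647 g; maltose 20.068 g; dipotassium phosphate 15.778 g

Working volume: 1.73 L.
HEPES: 50.1 mmol/L × 238.3 g/mol × 1.73 L ÷ 1000 = 20.654 g
L-arginine hydrochloride: 9.17 mmol/L × 210.7 g/mol × 1.73 L ÷ 1000 = 3.343 g
sodium nitrate: 11.2 mmol/L × 85 g/mol × 1.73 L ÷ 1000 = 1.647 g
maltose: 11.6 g/L × 1.73 L = 20.068 g
dipotassium phosphate: 9.12 g/L × 1.73 L = 15.778 g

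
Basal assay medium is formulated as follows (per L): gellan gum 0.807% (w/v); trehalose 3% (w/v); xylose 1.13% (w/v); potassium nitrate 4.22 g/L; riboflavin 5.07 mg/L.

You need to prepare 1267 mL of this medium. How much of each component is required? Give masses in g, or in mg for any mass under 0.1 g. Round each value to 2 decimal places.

gellan gum 10.22 g; trehalose 38.01 g; xylose 14.32 g; potassium nitrate 5.35 g; riboflavin 6.42 mg

Scale factor relative to 1 L: 1.267.
gellan gum: 0.807 g per 100 mL × 1267 mL ÷ 100 = 10.22 g
trehalose: 3% w/v = 30 g/L → 30 × 1.267 L = 38.01 g
xylose: 1.13 g per 100 mL × 1267 mL ÷ 100 = 14.32 g
potassium nitrate: 4.22 g/L × 1.267 L = 5.35 g
riboflavin: 5.07 mg/L × 1.267 L = 6.42 mg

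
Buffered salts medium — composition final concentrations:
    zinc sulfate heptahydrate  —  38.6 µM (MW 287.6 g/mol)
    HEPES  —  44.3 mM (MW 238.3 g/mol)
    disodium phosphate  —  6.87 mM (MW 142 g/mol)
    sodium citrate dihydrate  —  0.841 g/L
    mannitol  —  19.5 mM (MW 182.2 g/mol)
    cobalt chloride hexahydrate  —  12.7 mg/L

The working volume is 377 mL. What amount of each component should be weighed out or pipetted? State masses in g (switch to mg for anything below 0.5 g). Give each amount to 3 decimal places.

Scale factor relative to 1 L: 0.377.
zinc sulfate heptahydrate: 38.6 µmol/L × 287.6 g/mol × 0.377 L ÷ 1000 = 4.185 mg
HEPES: 44.3 mmol/L × 238.3 g/mol × 0.377 L ÷ 1000 = 3.980 g
disodium phosphate: 6.87 mmol/L × 142 mg/mmol × 0.377 L = 367.779 mg
sodium citrate dihydrate: 0.841 g/L × 0.377 L = 0.317057 g = 317.057 mg
mannitol: 19.5 mmol/L × 182.2 g/mol × 0.377 L ÷ 1000 = 1.339 g
cobalt chloride hexahydrate: 12.7 mg/L × 0.377 L = 4.788 mg

zinc sulfate heptahydrate 4.185 mg; HEPES 3.980 g; disodium phosphate 367.779 mg; sodium citrate dihydrate 317.057 mg; mannitol 1.339 g; cobalt chloride hexahydrate 4.788 mg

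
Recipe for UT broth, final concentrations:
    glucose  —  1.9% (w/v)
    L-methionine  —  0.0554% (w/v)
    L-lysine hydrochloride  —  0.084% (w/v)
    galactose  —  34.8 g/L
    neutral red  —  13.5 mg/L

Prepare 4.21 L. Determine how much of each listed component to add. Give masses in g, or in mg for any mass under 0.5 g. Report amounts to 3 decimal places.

Scale factor relative to 1 L: 4.21.
glucose: 1.9 g per 100 mL × 4210 mL ÷ 100 = 79.990 g
L-methionine: 0.0554 g per 100 mL × 4210 mL ÷ 100 = 2.332 g
L-lysine hydrochloride: 0.084% w/v = 0.84 g/L → 0.84 × 4.21 L = 3.536 g
galactose: 34.8 g/L × 4.21 L = 146.508 g
neutral red: 13.5 mg/L × 4.21 L = 56.835 mg

glucose 79.990 g; L-methionine 2.332 g; L-lysine hydrochloride 3.536 g; galactose 146.508 g; neutral red 56.835 mg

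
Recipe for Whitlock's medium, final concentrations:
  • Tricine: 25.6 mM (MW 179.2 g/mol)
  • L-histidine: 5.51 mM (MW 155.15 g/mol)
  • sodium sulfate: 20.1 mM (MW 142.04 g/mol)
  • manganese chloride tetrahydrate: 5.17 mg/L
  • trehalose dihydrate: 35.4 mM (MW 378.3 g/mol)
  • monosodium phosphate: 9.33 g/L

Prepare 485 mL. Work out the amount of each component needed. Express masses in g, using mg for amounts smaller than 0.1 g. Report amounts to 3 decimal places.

Target volume = 485 mL = 0.485 L.
Tricine: 25.6 mmol/L × 179.2 g/mol × 0.485 L ÷ 1000 = 2.225 g
L-histidine: 5.51 mmol/L × 155.15 g/mol × 0.485 L ÷ 1000 = 0.415 g
sodium sulfate: 20.1 mmol/L × 142.04 g/mol × 0.485 L ÷ 1000 = 1.385 g
manganese chloride tetrahydrate: 5.17 mg/L × 0.485 L = 2.507 mg
trehalose dihydrate: 35.4 mmol/L × 378.3 g/mol × 0.485 L ÷ 1000 = 6.495 g
monosodium phosphate: 9.33 g/L × 0.485 L = 4.525 g

Tricine 2.225 g; L-histidine 0.415 g; sodium sulfate 1.385 g; manganese chloride tetrahydrate 2.507 mg; trehalose dihydrate 6.495 g; monosodium phosphate 4.525 g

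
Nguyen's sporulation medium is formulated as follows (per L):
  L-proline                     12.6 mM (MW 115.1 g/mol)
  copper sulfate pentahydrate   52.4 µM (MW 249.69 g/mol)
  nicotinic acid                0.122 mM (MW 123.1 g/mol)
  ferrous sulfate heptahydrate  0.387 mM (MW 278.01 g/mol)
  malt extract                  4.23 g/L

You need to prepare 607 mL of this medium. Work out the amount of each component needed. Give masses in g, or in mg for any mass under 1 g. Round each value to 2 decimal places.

Working volume: 607 mL = 0.607 L.
L-proline: 12.6 mmol/L × 115.1 mg/mmol × 0.607 L = 880.31 mg
copper sulfate pentahydrate: 52.4 µmol/L × 249.69 g/mol × 0.607 L ÷ 1000 = 7.94 mg
nicotinic acid: 0.122 mmol/L × 123.1 mg/mmol × 0.607 L = 9.12 mg
ferrous sulfate heptahydrate: 0.387 mmol/L × 278.01 mg/mmol × 0.607 L = 65.31 mg
malt extract: 4.23 g/L × 0.607 L = 2.57 g

L-proline 880.31 mg; copper sulfate pentahydrate 7.94 mg; nicotinic acid 9.12 mg; ferrous sulfate heptahydrate 65.31 mg; malt extract 2.57 g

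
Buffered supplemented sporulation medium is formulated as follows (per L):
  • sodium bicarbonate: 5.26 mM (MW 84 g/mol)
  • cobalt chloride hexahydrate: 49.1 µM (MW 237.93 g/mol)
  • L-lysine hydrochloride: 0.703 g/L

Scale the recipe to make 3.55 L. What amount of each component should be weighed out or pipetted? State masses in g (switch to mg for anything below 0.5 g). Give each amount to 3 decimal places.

sodium bicarbonate 1.569 g; cobalt chloride hexahydrate 41.472 mg; L-lysine hydrochloride 2.496 g

Scale factor relative to 1 L: 3.55.
sodium bicarbonate: 5.26 mmol/L × 84 g/mol × 3.55 L ÷ 1000 = 1.569 g
cobalt chloride hexahydrate: 49.1 µmol/L × 237.93 g/mol × 3.55 L ÷ 1000 = 41.472 mg
L-lysine hydrochloride: 0.703 g/L × 3.55 L = 2.496 g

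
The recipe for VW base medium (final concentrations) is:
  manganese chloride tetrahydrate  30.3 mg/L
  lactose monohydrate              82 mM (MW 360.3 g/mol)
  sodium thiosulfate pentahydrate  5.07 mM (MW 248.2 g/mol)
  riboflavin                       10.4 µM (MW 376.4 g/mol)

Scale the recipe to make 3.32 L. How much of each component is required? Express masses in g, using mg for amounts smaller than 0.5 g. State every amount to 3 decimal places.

manganese chloride tetrahydrate 100.596 mg; lactose monohydrate 98.088 g; sodium thiosulfate pentahydrate 4.178 g; riboflavin 12.996 mg

Working volume: 3.32 L.
manganese chloride tetrahydrate: 30.3 mg/L × 3.32 L = 100.596 mg
lactose monohydrate: 82 mmol/L × 360.3 g/mol × 3.32 L ÷ 1000 = 98.088 g
sodium thiosulfate pentahydrate: 5.07 mmol/L × 248.2 g/mol × 3.32 L ÷ 1000 = 4.178 g
riboflavin: 10.4 µmol/L × 376.4 g/mol × 3.32 L ÷ 1000 = 12.996 mg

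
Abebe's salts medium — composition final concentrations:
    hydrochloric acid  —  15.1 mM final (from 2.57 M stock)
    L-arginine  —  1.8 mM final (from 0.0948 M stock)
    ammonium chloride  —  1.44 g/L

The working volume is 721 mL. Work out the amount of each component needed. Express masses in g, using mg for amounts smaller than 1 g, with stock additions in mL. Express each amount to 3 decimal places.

hydrochloric acid 4.236 mL; L-arginine 13.690 mL; ammonium chloride 1.038 g

Target volume = 721 mL = 0.721 L.
hydrochloric acid: C1V1 = C2V2 → 15.1 mM × 721 mL ÷ 2570 mM = 4.236 mL
L-arginine: dilute stock: 1.8 mM × 721 mL ÷ 94.8 mM = 13.690 mL
ammonium chloride: 1.44 g/L × 0.721 L = 1.038 g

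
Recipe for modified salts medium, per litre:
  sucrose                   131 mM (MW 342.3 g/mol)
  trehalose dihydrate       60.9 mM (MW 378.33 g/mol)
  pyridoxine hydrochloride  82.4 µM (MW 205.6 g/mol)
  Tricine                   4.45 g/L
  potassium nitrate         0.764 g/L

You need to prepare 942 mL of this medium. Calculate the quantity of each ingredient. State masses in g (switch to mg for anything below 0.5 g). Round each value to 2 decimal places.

sucrose 42.24 g; trehalose dihydrate 21.70 g; pyridoxine hydrochloride 15.96 mg; Tricine 4.19 g; potassium nitrate 0.72 g

Scale factor relative to 1 L: 0.942.
sucrose: 131 mmol/L × 342.3 g/mol × 0.942 L ÷ 1000 = 42.24 g
trehalose dihydrate: 60.9 mmol/L × 378.33 g/mol × 0.942 L ÷ 1000 = 21.70 g
pyridoxine hydrochloride: 82.4 µmol/L × 205.6 g/mol × 0.942 L ÷ 1000 = 15.96 mg
Tricine: 4.45 g/L × 0.942 L = 4.19 g
potassium nitrate: 0.764 g/L × 0.942 L = 0.72 g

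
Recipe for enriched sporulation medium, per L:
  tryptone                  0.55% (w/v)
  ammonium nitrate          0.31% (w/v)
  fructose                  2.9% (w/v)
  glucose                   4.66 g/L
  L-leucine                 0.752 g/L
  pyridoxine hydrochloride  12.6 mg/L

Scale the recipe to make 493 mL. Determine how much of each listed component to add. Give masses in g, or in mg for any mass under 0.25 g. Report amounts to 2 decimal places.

Scale factor relative to 1 L: 0.493.
tryptone: 0.55% w/v = 5.5 g/L → 5.5 × 0.493 L = 2.71 g
ammonium nitrate: 0.31% w/v = 3.1 g/L → 3.1 × 0.493 L = 1.53 g
fructose: 2.9 g per 100 mL × 493 mL ÷ 100 = 14.30 g
glucose: 4.66 g/L × 0.493 L = 2.30 g
L-leucine: 0.752 g/L × 0.493 L = 0.37 g
pyridoxine hydrochloride: 12.6 mg/L × 0.493 L = 6.21 mg

tryptone 2.71 g; ammonium nitrate 1.53 g; fructose 14.30 g; glucose 2.30 g; L-leucine 0.37 g; pyridoxine hydrochloride 6.21 mg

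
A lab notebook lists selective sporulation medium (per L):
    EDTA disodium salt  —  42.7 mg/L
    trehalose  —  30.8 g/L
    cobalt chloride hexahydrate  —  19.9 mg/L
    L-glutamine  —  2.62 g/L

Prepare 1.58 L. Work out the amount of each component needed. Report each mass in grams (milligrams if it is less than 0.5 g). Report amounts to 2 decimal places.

Scale factor relative to 1 L: 1.58.
EDTA disodium salt: 42.7 mg/L × 1.58 L = 67.47 mg
trehalose: 30.8 g/L × 1.58 L = 48.66 g
cobalt chloride hexahydrate: 19.9 mg/L × 1.58 L = 31.44 mg
L-glutamine: 2.62 g/L × 1.58 L = 4.14 g

EDTA disodium salt 67.47 mg; trehalose 48.66 g; cobalt chloride hexahydrate 31.44 mg; L-glutamine 4.14 g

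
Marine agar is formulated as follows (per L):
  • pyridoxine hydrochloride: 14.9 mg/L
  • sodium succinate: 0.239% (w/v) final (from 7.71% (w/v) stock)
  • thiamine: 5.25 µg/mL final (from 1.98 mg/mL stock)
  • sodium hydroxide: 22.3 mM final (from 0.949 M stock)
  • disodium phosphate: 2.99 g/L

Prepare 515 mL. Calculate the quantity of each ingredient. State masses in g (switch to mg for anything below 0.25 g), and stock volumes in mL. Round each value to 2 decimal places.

pyridoxine hydrochloride 7.67 mg; sodium succinate 15.96 mL; thiamine 1.37 mL; sodium hydroxide 12.10 mL; disodium phosphate 1.54 g

Target volume = 515 mL = 0.515 L.
pyridoxine hydrochloride: 14.9 mg/L × 0.515 L = 7.67 mg
sodium succinate: C1V1 = C2V2 → 0.239% ÷ 7.71% × 515 mL = 15.96 mL
thiamine: V = C2·V2/C1 = 5.25 µg/mL × 515 mL ÷ 1980 µg/mL = 1.37 mL
sodium hydroxide: C1V1 = C2V2 → 22.3 mM × 515 mL ÷ 949 mM = 12.10 mL
disodium phosphate: 2.99 g/L × 0.515 L = 1.54 g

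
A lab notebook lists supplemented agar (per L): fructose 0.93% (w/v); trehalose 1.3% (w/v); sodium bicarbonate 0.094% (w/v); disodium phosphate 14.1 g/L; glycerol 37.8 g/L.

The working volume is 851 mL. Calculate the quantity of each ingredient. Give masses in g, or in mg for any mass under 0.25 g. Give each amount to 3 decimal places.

fructose 7.914 g; trehalose 11.063 g; sodium bicarbonate 0.800 g; disodium phosphate 11.999 g; glycerol 32.168 g

Target volume = 851 mL = 0.851 L.
fructose: 0.93% w/v = 9.3 g/L → 9.3 × 0.851 L = 7.914 g
trehalose: 1.3% w/v = 13 g/L → 13 × 0.851 L = 11.063 g
sodium bicarbonate: 0.094 g per 100 mL × 851 mL ÷ 100 = 0.800 g
disodium phosphate: 14.1 g/L × 0.851 L = 11.999 g
glycerol: 37.8 g/L × 0.851 L = 32.168 g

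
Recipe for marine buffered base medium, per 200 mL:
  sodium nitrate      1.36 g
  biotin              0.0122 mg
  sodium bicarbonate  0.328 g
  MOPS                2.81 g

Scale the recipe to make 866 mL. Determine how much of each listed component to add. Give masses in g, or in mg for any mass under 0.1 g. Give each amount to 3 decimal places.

sodium nitrate 5.889 g; biotin 0.053 mg; sodium bicarbonate 1.420 g; MOPS 12.167 g

Scale factor = 866 mL / 200 mL = 4.33.
sodium nitrate: 1.36 g × (866 mL / 200 mL) = 5.889 g
biotin: 0.0122 mg × (866 mL / 200 mL) = 0.053 mg
sodium bicarbonate: 0.328 g × (866 mL / 200 mL) = 1.420 g
MOPS: 2.81 g × (866 mL / 200 mL) = 12.167 g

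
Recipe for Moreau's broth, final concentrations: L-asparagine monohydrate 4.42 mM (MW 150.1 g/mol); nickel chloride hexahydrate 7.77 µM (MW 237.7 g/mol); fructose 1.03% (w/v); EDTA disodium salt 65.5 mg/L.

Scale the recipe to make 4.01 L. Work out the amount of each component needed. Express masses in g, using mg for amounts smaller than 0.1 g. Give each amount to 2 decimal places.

L-asparagine monohydrate 2.66 g; nickel chloride hexahydrate 7.41 mg; fructose 41.30 g; EDTA disodium salt 0.26 g

Scale factor relative to 1 L: 4.01.
L-asparagine monohydrate: 4.42 mmol/L × 150.1 g/mol × 4.01 L ÷ 1000 = 2.66 g
nickel chloride hexahydrate: 7.77 µmol/L × 237.7 g/mol × 4.01 L ÷ 1000 = 7.41 mg
fructose: 1.03% w/v = 10.3 g/L → 10.3 × 4.01 L = 41.30 g
EDTA disodium salt: 65.5 mg/L × 4.01 L = 262.655 mg = 0.26 g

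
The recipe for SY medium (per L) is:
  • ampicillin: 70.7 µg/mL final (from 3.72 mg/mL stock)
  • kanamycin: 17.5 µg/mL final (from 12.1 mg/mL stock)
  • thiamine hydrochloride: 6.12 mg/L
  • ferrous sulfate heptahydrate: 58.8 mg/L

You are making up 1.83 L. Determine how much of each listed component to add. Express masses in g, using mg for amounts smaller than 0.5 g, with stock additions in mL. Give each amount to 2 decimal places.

ampicillin 34.78 mL; kanamycin 2.65 mL; thiamine hydrochloride 11.20 mg; ferrous sulfate heptahydrate 107.60 mg

Scale factor relative to 1 L: 1.83.
ampicillin: C1V1 = C2V2 → 70.7 µg/mL × 1830 mL ÷ 3720 µg/mL = 34.78 mL
kanamycin: V = C2·V2/C1 = 17.5 µg/mL × 1830 mL ÷ 12100 µg/mL = 2.65 mL
thiamine hydrochloride: 6.12 mg/L × 1.83 L = 11.20 mg
ferrous sulfate heptahydrate: 58.8 mg/L × 1.83 L = 107.60 mg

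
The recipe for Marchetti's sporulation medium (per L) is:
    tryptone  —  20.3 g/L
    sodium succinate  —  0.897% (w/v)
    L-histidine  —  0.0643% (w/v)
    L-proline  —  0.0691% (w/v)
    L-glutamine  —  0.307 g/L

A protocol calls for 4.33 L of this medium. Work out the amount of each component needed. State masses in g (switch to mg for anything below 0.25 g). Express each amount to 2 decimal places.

tryptone 87.90 g; sodium succinate 38.84 g; L-histidine 2.78 g; L-proline 2.99 g; L-glutamine 1.33 g

Scale factor relative to 1 L: 4.33.
tryptone: 20.3 g/L × 4.33 L = 87.90 g
sodium succinate: 0.897 g per 100 mL × 4330 mL ÷ 100 = 38.84 g
L-histidine: 0.0643% w/v = 0.643 g/L → 0.643 × 4.33 L = 2.78 g
L-proline: 0.0691% w/v = 0.691 g/L → 0.691 × 4.33 L = 2.99 g
L-glutamine: 0.307 g/L × 4.33 L = 1.33 g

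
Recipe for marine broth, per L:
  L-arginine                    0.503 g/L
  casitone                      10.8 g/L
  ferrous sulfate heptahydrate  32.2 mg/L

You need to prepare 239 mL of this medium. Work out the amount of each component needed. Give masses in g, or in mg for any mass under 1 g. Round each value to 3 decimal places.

Scale factor relative to 1 L: 0.239.
L-arginine: 0.503 g/L × 0.239 L = 0.120217 g = 120.217 mg
casitone: 10.8 g/L × 0.239 L = 2.581 g
ferrous sulfate heptahydrate: 32.2 mg/L × 0.239 L = 7.696 mg

L-arginine 120.217 mg; casitone 2.581 g; ferrous sulfate heptahydrate 7.696 mg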